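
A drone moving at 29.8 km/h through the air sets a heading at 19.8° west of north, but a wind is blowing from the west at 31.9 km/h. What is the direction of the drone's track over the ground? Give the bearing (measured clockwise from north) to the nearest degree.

038°

Taking east as x and north as y: velocity relative to the air = (-10.094, 28.038) km/h; the air relative to ground = (31.900, 0.000) km/h.
Velocity relative to ground = (-10.094, 28.038) + (31.900, 0.000) = (21.806, 28.038) km/h.
Bearing = atan2(21.81, 28.04) = 37.87° clockwise from north.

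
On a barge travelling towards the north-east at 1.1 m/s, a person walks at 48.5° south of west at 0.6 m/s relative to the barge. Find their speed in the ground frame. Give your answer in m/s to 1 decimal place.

Taking east as x and north as y: barge velocity = (0.778, 0.778) m/s; person velocity relative to barge = (-0.398, -0.449) m/s.
Velocity relative to ground = (0.778, 0.778) + (-0.398, -0.449) = (0.380, 0.328) m/s.
Speed = |(0.380, 0.328)| = 0.502 m/s.

0.5 m/s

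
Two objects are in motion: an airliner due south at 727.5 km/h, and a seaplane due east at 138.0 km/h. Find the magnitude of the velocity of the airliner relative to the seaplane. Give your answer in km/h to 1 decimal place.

Taking east as x and north as y: airliner velocity = (0.000, -727.500) km/h; seaplane velocity = (138.000, 0.000) km/h.
Velocity of airliner relative to seaplane = (0.000, -727.500) − (138.000, 0.000) = (-138.000, -727.500) km/h.
Magnitude = |(-138.000, -727.500)| = 740.473 km/h.

740.5 km/h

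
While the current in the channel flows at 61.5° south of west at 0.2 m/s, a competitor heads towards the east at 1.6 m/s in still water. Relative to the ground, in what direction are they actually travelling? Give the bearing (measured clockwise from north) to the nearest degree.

097°

Taking east as x and north as y: velocity relative to the water = (1.600, 0.000) m/s; the water relative to ground = (-0.095, -0.176) m/s.
Velocity relative to ground = (1.600, 0.000) + (-0.095, -0.176) = (1.505, -0.176) m/s.
Bearing = atan2(1.50, -0.18) = 96.66° clockwise from north.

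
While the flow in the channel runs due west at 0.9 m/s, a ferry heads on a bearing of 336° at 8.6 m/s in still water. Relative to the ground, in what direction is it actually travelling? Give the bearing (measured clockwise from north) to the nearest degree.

331°

Taking east as x and north as y: velocity relative to the water = (-3.498, 7.856) m/s; the water relative to ground = (-0.900, 0.000) m/s.
Velocity relative to ground = (-3.498, 7.856) + (-0.900, 0.000) = (-4.398, 7.856) m/s.
Bearing = atan2(-4.40, 7.86) = 330.76° clockwise from north.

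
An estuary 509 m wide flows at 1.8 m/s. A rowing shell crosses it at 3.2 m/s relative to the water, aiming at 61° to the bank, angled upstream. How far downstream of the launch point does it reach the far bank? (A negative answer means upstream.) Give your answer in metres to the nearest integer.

45 m

Perpendicular speed = 2.799 m/s; crossing time = 509 / 2.799 = 181.865 s.
Net downstream speed = 0.249 m/s.
Drift = 0.249 × 181.865 = 45.213 m (downstream).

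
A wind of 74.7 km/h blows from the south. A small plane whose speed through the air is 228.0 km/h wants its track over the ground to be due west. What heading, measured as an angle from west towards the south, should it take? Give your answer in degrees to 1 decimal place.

19.1°

The wind pushes perpendicular to the desired track; the heading must have a component into the wind equal to 74.7 km/h: 228.0 sin θ = 74.7.
sin θ = 0.3276, so θ = 19.125°.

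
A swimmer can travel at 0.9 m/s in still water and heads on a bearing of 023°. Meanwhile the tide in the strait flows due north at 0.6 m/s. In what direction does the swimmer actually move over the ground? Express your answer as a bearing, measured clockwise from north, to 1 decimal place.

013.8°

Taking east as x and north as y: velocity relative to the water = (0.352, 0.828) m/s; the water relative to ground = (0.000, 0.600) m/s.
Velocity relative to ground = (0.352, 0.828) + (0.000, 0.600) = (0.352, 1.428) m/s.
Bearing = atan2(0.35, 1.43) = 13.83° clockwise from north.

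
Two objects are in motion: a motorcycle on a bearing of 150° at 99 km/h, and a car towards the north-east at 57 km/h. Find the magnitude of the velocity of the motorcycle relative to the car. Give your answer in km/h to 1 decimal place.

Taking east as x and north as y: motorcycle velocity = (49.500, -85.737) km/h; car velocity = (40.305, 40.305) km/h.
Velocity of motorcycle relative to car = (49.500, -85.737) − (40.305, 40.305) = (9.195, -126.042) km/h.
Magnitude = |(9.195, -126.042)| = 126.377 km/h.

126.4 km/h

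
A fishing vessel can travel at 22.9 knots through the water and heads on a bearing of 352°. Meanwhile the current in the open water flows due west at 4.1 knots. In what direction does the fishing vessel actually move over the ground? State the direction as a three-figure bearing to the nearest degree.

342°

Taking east as x and north as y: velocity relative to the water = (-3.187, 22.677) knots; the water relative to ground = (-4.100, 0.000) knots.
Velocity relative to ground = (-3.187, 22.677) + (-4.100, 0.000) = (-7.287, 22.677) knots.
Bearing = atan2(-7.29, 22.68) = 342.19° clockwise from north.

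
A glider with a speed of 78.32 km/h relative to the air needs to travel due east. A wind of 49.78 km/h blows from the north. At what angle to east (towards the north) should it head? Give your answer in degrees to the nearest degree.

39°

The wind pushes perpendicular to the desired track; the heading must have a component into the wind equal to 49.78 km/h: 78.32 sin θ = 49.78.
sin θ = 0.6356, so θ = 39.464°.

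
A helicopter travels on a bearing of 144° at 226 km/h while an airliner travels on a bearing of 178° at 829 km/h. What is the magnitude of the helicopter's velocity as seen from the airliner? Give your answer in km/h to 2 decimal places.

653.96 km/h

Taking east as x and north as y: helicopter velocity = (132.839, -182.838) km/h; airliner velocity = (28.932, -828.495) km/h.
Velocity of helicopter relative to airliner = (132.839, -182.838) − (28.932, -828.495) = (103.908, 645.657) km/h.
Magnitude = |(103.908, 645.657)| = 653.965 km/h.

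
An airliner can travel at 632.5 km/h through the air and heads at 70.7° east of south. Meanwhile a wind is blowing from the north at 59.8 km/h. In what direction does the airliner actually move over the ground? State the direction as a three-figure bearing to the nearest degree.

114°

Taking east as x and north as y: velocity relative to the air = (596.954, -209.050) km/h; the air relative to ground = (0.000, -59.800) km/h.
Velocity relative to ground = (596.954, -209.050) + (0.000, -59.800) = (596.954, -268.850) km/h.
Bearing = atan2(596.95, -268.85) = 114.25° clockwise from north.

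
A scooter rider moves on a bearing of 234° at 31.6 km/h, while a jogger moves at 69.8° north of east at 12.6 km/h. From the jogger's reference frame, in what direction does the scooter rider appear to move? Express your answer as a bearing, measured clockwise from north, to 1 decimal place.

224.5°

Taking east as x and north as y: scooter rider velocity = (-25.565, -18.574) km/h; jogger velocity = (4.351, 11.825) km/h.
Velocity of scooter rider relative to jogger = (-25.565, -18.574) − (4.351, 11.825) = (-29.916, -30.399) km/h.
Bearing = atan2(-29.92, -30.40) = 224.54° clockwise from north.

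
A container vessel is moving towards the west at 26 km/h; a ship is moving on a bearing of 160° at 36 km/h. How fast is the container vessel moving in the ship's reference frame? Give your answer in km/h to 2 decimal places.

Taking east as x and north as y: container vessel velocity = (-26.000, 0.000) km/h; ship velocity = (12.313, -33.829) km/h.
Velocity of container vessel relative to ship = (-26.000, 0.000) − (12.313, -33.829) = (-38.313, 33.829) km/h.
Magnitude = |(-38.313, 33.829)| = 51.110 km/h.

51.11 km/h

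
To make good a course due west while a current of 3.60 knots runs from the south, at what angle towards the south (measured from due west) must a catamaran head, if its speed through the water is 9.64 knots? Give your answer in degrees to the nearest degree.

The current pushes perpendicular to the desired track; the heading must have a component into the current equal to 3.60 knots: 9.64 sin θ = 3.60.
sin θ = 0.3734, so θ = 21.928°.

22°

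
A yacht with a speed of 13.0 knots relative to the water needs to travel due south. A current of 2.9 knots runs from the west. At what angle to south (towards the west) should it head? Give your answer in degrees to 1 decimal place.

The current pushes perpendicular to the desired track; the heading must have a component into the current equal to 2.9 knots: 13.0 sin θ = 2.9.
sin θ = 0.2231, so θ = 12.890°.

12.9°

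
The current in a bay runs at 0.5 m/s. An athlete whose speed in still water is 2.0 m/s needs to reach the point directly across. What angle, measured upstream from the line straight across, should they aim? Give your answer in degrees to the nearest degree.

To cancel the current, the upstream component of the athlete's velocity must equal the flow: 2.0 sin θ = 0.5.
sin θ = 0.5 / 2.0 = 0.2500.
θ = arcsin(0.2500) = 14.478°.

14°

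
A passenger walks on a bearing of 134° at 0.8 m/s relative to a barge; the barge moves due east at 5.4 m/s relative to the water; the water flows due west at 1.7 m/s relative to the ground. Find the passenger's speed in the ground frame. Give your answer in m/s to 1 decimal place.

In east/north components (m/s): passenger relative to barge = (0.575, -0.556); barge relative to water = (5.400, 0.000); water relative to ground = (-1.700, 0.000).
Sum = (4.275, -0.556) m/s.
Speed = |(4.275, -0.556)| = 4.311 m/s.

4.3 m/s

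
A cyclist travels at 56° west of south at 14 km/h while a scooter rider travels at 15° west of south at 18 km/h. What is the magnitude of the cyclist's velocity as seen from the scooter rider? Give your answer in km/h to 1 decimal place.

11.8 km/h

Taking east as x and north as y: cyclist velocity = (-11.607, -7.829) km/h; scooter rider velocity = (-4.659, -17.387) km/h.
Velocity of cyclist relative to scooter rider = (-11.607, -7.829) − (-4.659, -17.387) = (-6.948, 9.558) km/h.
Magnitude = |(-6.948, 9.558)| = 11.816 km/h.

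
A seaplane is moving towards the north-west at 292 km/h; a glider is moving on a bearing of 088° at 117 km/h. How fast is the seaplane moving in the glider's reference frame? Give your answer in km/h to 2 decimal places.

381.51 km/h

Taking east as x and north as y: seaplane velocity = (-206.475, 206.475) km/h; glider velocity = (116.929, 4.083) km/h.
Velocity of seaplane relative to glider = (-206.475, 206.475) − (116.929, 4.083) = (-323.404, 202.392) km/h.
Magnitude = |(-323.404, 202.392)| = 381.514 km/h.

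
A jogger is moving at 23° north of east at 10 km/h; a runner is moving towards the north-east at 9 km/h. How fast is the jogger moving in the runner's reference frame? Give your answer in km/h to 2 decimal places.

3.76 km/h

Taking east as x and north as y: jogger velocity = (9.205, 3.907) km/h; runner velocity = (6.364, 6.364) km/h.
Velocity of jogger relative to runner = (9.205, 3.907) − (6.364, 6.364) = (2.841, -2.457) km/h.
Magnitude = |(2.841, -2.457)| = 3.756 km/h.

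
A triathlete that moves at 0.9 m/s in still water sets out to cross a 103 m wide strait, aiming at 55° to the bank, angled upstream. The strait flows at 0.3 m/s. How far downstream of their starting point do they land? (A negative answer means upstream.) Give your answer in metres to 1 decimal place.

Perpendicular speed = 0.737 m/s; crossing time = 103 / 0.737 = 139.711 s.
Net downstream speed = -0.216 m/s.
Drift = -0.216 × 139.711 = -30.208 m (upstream).

-30.2 m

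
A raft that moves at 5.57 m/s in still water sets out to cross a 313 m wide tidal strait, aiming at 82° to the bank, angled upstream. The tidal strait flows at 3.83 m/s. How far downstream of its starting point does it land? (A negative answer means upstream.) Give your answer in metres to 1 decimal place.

173.3 m

Perpendicular speed = 5.516 m/s; crossing time = 313 / 5.516 = 56.746 s.
Net downstream speed = 3.055 m/s.
Drift = 3.055 × 56.746 = 173.348 m (downstream).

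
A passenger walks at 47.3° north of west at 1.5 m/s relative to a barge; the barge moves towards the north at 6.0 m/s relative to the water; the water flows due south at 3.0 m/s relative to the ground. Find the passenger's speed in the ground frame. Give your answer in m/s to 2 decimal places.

4.23 m/s

In east/north components (m/s): passenger relative to barge = (-1.017, 1.102); barge relative to water = (0.000, 6.000); water relative to ground = (0.000, -3.000).
Sum = (-1.017, 4.102) m/s.
Speed = |(-1.017, 4.102)| = 4.227 m/s.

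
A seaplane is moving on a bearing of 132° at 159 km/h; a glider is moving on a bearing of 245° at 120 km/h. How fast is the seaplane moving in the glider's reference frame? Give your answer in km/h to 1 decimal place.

Taking east as x and north as y: seaplane velocity = (118.160, -106.392) km/h; glider velocity = (-108.757, -50.714) km/h.
Velocity of seaplane relative to glider = (118.160, -106.392) − (-108.757, -50.714) = (226.917, -55.678) km/h.
Magnitude = |(226.917, -55.678)| = 233.648 km/h.

233.6 km/h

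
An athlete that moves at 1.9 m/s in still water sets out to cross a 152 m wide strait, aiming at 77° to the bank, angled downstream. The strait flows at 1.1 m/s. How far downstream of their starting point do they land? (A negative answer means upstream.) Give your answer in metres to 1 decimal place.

Perpendicular speed = 1.851 m/s; crossing time = 152 / 1.851 = 82.104 s.
Net downstream speed = 1.527 m/s.
Drift = 1.527 × 82.104 = 125.407 m (downstream).

125.4 m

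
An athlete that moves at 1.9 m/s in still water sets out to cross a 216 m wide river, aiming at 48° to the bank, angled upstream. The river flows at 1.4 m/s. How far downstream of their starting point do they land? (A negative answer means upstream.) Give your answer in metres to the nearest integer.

20 m

Perpendicular speed = 1.412 m/s; crossing time = 216 / 1.412 = 152.977 s.
Net downstream speed = 0.129 m/s.
Drift = 0.129 × 152.977 = 19.681 m (downstream).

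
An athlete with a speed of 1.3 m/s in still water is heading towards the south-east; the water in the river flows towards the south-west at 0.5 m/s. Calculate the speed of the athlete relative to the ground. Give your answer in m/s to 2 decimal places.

Taking east as x and north as y: velocity relative to the water = (0.919, -0.919) m/s; the water relative to ground = (-0.354, -0.354) m/s.
Velocity relative to ground = (0.919, -0.919) + (-0.354, -0.354) = (0.566, -1.273) m/s.
Speed = |(0.566, -1.273)| = 1.393 m/s.

1.39 m/s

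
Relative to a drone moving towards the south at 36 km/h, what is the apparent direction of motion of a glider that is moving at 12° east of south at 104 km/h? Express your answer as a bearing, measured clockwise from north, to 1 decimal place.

Taking east as x and north as y: glider velocity = (21.623, -101.727) km/h; drone velocity = (0.000, -36.000) km/h.
Velocity of glider relative to drone = (21.623, -101.727) − (0.000, -36.000) = (21.623, -65.727) km/h.
Bearing = atan2(21.62, -65.73) = 161.79° clockwise from north.

161.8°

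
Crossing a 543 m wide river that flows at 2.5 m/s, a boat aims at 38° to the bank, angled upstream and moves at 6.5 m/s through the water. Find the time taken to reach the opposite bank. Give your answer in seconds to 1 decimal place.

The component of the boat's velocity perpendicular to the bank is 6.5 × sin 38° = 4.002 m/s.
The flow acts along the bank and has no component across it.
Time = 543 / 4.002 = 135.689 s.

135.7 s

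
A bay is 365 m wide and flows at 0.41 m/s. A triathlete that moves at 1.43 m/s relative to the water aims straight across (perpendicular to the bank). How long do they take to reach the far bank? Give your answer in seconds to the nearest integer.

The component of the triathlete's velocity perpendicular to the bank is 1.43 m/s.
The flow acts along the bank and has no component across it.
Time = 365 / 1.430 = 255.245 s.

255 s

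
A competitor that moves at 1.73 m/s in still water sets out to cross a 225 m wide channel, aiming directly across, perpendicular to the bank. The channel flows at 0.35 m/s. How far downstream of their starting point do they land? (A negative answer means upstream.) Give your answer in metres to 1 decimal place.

Perpendicular speed = 1.730 m/s; crossing time = 225 / 1.730 = 130.058 s.
Net downstream speed = 0.350 m/s.
Drift = 0.350 × 130.058 = 45.520 m (downstream).

45.5 m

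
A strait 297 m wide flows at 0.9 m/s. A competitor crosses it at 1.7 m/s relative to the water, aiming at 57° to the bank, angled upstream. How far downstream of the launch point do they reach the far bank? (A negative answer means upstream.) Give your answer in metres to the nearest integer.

Perpendicular speed = 1.426 m/s; crossing time = 297 / 1.426 = 208.313 s.
Net downstream speed = -0.026 m/s.
Drift = -0.026 × 208.313 = -5.392 m (upstream).

-5 m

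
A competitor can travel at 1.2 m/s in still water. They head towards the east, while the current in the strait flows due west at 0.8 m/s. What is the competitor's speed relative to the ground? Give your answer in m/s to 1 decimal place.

0.4 m/s

Taking east as x and north as y: velocity relative to the water = (1.200, 0.000) m/s; the water relative to ground = (-0.800, 0.000) m/s.
Velocity relative to ground = (1.200, 0.000) + (-0.800, 0.000) = (0.400, 0.000) m/s.
Speed = |(0.400, 0.000)| = 0.400 m/s.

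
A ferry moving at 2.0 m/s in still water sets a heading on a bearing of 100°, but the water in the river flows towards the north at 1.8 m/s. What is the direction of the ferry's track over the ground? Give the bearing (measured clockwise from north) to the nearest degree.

054°

Taking east as x and north as y: velocity relative to the water = (1.970, -0.347) m/s; the water relative to ground = (0.000, 1.800) m/s.
Velocity relative to ground = (1.970, -0.347) + (0.000, 1.800) = (1.970, 1.453) m/s.
Bearing = atan2(1.97, 1.45) = 53.59° clockwise from north.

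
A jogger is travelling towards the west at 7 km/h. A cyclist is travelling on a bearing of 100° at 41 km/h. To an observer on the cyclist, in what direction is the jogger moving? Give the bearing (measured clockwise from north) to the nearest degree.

Taking east as x and north as y: jogger velocity = (-7.000, 0.000) km/h; cyclist velocity = (40.377, -7.120) km/h.
Velocity of jogger relative to cyclist = (-7.000, 0.000) − (40.377, -7.120) = (-47.377, 7.120) km/h.
Bearing = atan2(-47.38, 7.12) = 278.55° clockwise from north.

279°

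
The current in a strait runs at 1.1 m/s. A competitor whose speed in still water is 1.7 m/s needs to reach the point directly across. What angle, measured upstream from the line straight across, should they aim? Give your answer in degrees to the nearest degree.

40°

To cancel the current, the upstream component of the competitor's velocity must equal the flow: 1.7 sin θ = 1.1.
sin θ = 1.1 / 1.7 = 0.6471.
θ = arcsin(0.6471) = 40.320°.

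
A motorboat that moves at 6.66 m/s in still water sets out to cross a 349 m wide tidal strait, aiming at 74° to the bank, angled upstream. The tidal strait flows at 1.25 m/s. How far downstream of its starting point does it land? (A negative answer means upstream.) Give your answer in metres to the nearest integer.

-32 m

Perpendicular speed = 6.402 m/s; crossing time = 349 / 6.402 = 54.514 s.
Net downstream speed = -0.586 m/s.
Drift = -0.586 × 54.514 = -31.931 m (upstream).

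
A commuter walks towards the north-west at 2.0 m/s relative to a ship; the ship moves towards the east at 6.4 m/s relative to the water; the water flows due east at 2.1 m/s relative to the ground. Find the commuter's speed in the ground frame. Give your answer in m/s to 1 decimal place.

7.2 m/s

In east/north components (m/s): commuter relative to ship = (-1.414, 1.414); ship relative to water = (6.400, 0.000); water relative to ground = (2.100, 0.000).
Sum = (7.086, 1.414) m/s.
Speed = |(7.086, 1.414)| = 7.226 m/s.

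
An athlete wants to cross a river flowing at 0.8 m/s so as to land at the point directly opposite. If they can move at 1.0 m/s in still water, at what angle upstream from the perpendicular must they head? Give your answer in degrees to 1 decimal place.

To cancel the current, the upstream component of the athlete's velocity must equal the flow: 1.0 sin θ = 0.8.
sin θ = 0.8 / 1.0 = 0.8000.
θ = arcsin(0.8000) = 53.130°.

53.1°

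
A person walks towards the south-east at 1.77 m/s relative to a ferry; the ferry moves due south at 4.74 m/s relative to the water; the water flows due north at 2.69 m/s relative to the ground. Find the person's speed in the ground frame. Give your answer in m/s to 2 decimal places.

In east/north components (m/s): person relative to ferry = (1.252, -1.252); ferry relative to water = (0.000, -4.740); water relative to ground = (0.000, 2.690).
Sum = (1.252, -3.302) m/s.
Speed = |(1.252, -3.302)| = 3.531 m/s.

3.53 m/s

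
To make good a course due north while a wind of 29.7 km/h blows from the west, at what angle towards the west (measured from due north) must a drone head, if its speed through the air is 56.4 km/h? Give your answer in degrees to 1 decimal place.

The wind pushes perpendicular to the desired track; the heading must have a component into the wind equal to 29.7 km/h: 56.4 sin θ = 29.7.
sin θ = 0.5266, so θ = 31.776°.

31.8°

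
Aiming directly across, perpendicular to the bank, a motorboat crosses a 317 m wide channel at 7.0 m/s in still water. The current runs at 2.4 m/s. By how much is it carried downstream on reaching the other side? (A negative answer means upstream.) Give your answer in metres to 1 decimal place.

Perpendicular speed = 7.000 m/s; crossing time = 317 / 7.000 = 45.286 s.
Net downstream speed = 2.400 m/s.
Drift = 2.400 × 45.286 = 108.686 m (downstream).

108.7 m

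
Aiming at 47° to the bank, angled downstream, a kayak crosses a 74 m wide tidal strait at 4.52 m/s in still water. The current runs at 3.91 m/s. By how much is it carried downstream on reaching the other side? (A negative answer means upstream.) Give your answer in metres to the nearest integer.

157 m

Perpendicular speed = 3.306 m/s; crossing time = 74 / 3.306 = 22.385 s.
Net downstream speed = 6.993 m/s.
Drift = 6.993 × 22.385 = 156.533 m (downstream).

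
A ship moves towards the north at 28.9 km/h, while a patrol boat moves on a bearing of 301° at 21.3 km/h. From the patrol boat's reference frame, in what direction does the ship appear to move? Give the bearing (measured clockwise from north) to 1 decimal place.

Taking east as x and north as y: ship velocity = (0.000, 28.900) km/h; patrol boat velocity = (-18.258, 10.970) km/h.
Velocity of ship relative to patrol boat = (0.000, 28.900) − (-18.258, 10.970) = (18.258, 17.930) km/h.
Bearing = atan2(18.26, 17.93) = 45.52° clockwise from north.

045.5°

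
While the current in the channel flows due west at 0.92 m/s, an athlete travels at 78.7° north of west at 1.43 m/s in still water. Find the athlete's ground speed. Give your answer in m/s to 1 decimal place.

1.8 m/s

Taking east as x and north as y: velocity relative to the water = (-0.280, 1.402) m/s; the water relative to ground = (-0.920, 0.000) m/s.
Velocity relative to ground = (-0.280, 1.402) + (-0.920, 0.000) = (-1.200, 1.402) m/s.
Speed = |(-1.200, 1.402)| = 1.846 m/s.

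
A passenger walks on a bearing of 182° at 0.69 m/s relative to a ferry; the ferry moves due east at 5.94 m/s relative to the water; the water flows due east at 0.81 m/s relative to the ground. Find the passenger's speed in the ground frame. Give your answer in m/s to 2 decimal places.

6.76 m/s

In east/north components (m/s): passenger relative to ferry = (-0.024, -0.690); ferry relative to water = (5.940, 0.000); water relative to ground = (0.810, 0.000).
Sum = (6.726, -0.690) m/s.
Speed = |(6.726, -0.690)| = 6.761 m/s.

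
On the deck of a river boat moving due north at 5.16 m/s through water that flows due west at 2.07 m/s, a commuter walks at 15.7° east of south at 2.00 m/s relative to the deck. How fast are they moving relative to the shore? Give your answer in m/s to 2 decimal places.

In east/north components (m/s): commuter relative to river boat = (0.541, -1.925); river boat relative to water = (0.000, 5.160); water relative to ground = (-2.070, 0.000).
Sum = (-1.529, 3.235) m/s.
Speed = |(-1.529, 3.235)| = 3.578 m/s.

3.58 m/s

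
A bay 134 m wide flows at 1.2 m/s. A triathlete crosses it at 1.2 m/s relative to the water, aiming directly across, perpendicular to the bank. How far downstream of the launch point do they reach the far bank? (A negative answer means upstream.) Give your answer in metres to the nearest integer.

Perpendicular speed = 1.200 m/s; crossing time = 134 / 1.200 = 111.667 s.
Net downstream speed = 1.200 m/s.
Drift = 1.200 × 111.667 = 134.000 m (downstream).

134 m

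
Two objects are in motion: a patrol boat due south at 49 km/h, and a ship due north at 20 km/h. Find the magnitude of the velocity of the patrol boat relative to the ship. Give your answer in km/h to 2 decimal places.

Taking east as x and north as y: patrol boat velocity = (0.000, -49.000) km/h; ship velocity = (0.000, 20.000) km/h.
Velocity of patrol boat relative to ship = (0.000, -49.000) − (0.000, 20.000) = (0.000, -69.000) km/h.
Magnitude = |(0.000, -69.000)| = 69.000 km/h.

69.00 km/h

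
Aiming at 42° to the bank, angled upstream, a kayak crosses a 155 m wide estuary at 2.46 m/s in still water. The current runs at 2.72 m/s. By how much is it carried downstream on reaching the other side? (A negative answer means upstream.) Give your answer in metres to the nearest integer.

Perpendicular speed = 1.646 m/s; crossing time = 155 / 1.646 = 94.164 s.
Net downstream speed = 0.892 m/s.
Drift = 0.892 × 94.164 = 83.982 m (downstream).

84 m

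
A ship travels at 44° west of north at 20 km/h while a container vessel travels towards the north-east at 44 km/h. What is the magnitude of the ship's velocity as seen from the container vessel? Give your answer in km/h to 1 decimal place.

Taking east as x and north as y: ship velocity = (-13.893, 14.387) km/h; container vessel velocity = (31.113, 31.113) km/h.
Velocity of ship relative to container vessel = (-13.893, 14.387) − (31.113, 31.113) = (-45.006, -16.726) km/h.
Magnitude = |(-45.006, -16.726)| = 48.013 km/h.

48.0 km/h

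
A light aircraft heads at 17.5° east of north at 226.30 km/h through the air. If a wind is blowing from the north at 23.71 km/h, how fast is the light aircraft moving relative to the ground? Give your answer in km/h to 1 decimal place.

Taking east as x and north as y: velocity relative to the air = (68.050, 215.826) km/h; the air relative to ground = (0.000, -23.710) km/h.
Velocity relative to ground = (68.050, 215.826) + (0.000, -23.710) = (68.050, 192.116) km/h.
Speed = |(68.050, 192.116)| = 203.812 km/h.

203.8 km/h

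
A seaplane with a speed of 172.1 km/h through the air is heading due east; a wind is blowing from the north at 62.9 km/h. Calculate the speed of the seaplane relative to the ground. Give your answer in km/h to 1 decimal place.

183.2 km/h

Taking east as x and north as y: velocity relative to the air = (172.100, 0.000) km/h; the air relative to ground = (0.000, -62.900) km/h.
Velocity relative to ground = (172.100, 0.000) + (0.000, -62.900) = (172.100, -62.900) km/h.
Speed = |(172.100, -62.900)| = 183.234 km/h.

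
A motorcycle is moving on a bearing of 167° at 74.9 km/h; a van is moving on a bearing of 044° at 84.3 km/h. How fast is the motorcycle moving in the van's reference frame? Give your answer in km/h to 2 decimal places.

139.98 km/h

Taking east as x and north as y: motorcycle velocity = (16.849, -72.980) km/h; van velocity = (58.560, 60.640) km/h.
Velocity of motorcycle relative to van = (16.849, -72.980) − (58.560, 60.640) = (-41.711, -133.621) km/h.
Magnitude = |(-41.711, -133.621)| = 139.980 km/h.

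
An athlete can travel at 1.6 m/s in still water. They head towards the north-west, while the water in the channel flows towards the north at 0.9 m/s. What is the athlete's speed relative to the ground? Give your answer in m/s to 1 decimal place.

2.3 m/s

Taking east as x and north as y: velocity relative to the water = (-1.131, 1.131) m/s; the water relative to ground = (0.000, 0.900) m/s.
Velocity relative to ground = (-1.131, 1.131) + (0.000, 0.900) = (-1.131, 2.031) m/s.
Speed = |(-1.131, 2.031)| = 2.325 m/s.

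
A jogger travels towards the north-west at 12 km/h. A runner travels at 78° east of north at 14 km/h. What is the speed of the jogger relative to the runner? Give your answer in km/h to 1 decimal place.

Taking east as x and north as y: jogger velocity = (-8.485, 8.485) km/h; runner velocity = (13.694, 2.911) km/h.
Velocity of jogger relative to runner = (-8.485, 8.485) − (13.694, 2.911) = (-22.179, 5.575) km/h.
Magnitude = |(-22.179, 5.575)| = 22.869 km/h.

22.9 km/h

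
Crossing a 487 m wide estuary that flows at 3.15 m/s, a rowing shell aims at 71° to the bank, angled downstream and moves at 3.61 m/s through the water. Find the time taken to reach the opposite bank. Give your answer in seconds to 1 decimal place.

The component of the rowing shell's velocity perpendicular to the bank is 3.61 × sin 71° = 3.413 m/s.
The flow acts along the bank and has no component across it.
Time = 487 / 3.413 = 142.676 s.

142.7 s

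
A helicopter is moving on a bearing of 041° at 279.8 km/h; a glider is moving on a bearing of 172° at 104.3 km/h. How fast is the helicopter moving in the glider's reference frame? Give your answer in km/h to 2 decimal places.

Taking east as x and north as y: helicopter velocity = (183.565, 211.168) km/h; glider velocity = (14.516, -103.285) km/h.
Velocity of helicopter relative to glider = (183.565, 211.168) − (14.516, -103.285) = (169.050, 314.453) km/h.
Magnitude = |(169.050, 314.453)| = 357.013 km/h.

357.01 km/h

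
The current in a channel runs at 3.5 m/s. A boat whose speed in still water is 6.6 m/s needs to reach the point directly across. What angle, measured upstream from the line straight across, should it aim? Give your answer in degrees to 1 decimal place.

To cancel the current, the upstream component of the boat's velocity must equal the flow: 6.6 sin θ = 3.5.
sin θ = 3.5 / 6.6 = 0.5303.
θ = arcsin(0.5303) = 32.026°.

32.0°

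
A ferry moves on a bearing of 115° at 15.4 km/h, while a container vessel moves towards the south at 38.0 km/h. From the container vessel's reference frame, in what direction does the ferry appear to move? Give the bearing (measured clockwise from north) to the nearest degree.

Taking east as x and north as y: ferry velocity = (13.957, -6.508) km/h; container vessel velocity = (0.000, -38.000) km/h.
Velocity of ferry relative to container vessel = (13.957, -6.508) − (0.000, -38.000) = (13.957, 31.492) km/h.
Bearing = atan2(13.96, 31.49) = 23.90° clockwise from north.

024°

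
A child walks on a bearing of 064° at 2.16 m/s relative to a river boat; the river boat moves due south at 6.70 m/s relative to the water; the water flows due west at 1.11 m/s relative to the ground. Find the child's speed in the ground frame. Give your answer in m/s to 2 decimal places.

In east/north components (m/s): child relative to river boat = (1.941, 0.947); river boat relative to water = (0.000, -6.700); water relative to ground = (-1.110, 0.000).
Sum = (0.831, -5.753) m/s.
Speed = |(0.831, -5.753)| = 5.813 m/s.

5.81 m/s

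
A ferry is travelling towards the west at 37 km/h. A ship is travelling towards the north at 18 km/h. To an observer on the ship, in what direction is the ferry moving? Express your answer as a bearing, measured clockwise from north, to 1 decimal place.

244.1°

Taking east as x and north as y: ferry velocity = (-37.000, 0.000) km/h; ship velocity = (0.000, 18.000) km/h.
Velocity of ferry relative to ship = (-37.000, 0.000) − (0.000, 18.000) = (-37.000, -18.000) km/h.
Bearing = atan2(-37.00, -18.00) = 244.06° clockwise from north.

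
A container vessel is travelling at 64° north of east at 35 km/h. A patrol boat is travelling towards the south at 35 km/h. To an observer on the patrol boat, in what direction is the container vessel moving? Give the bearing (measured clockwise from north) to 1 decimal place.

013.0°

Taking east as x and north as y: container vessel velocity = (15.343, 31.458) km/h; patrol boat velocity = (0.000, -35.000) km/h.
Velocity of container vessel relative to patrol boat = (15.343, 31.458) − (0.000, -35.000) = (15.343, 66.458) km/h.
Bearing = atan2(15.34, 66.46) = 13.00° clockwise from north.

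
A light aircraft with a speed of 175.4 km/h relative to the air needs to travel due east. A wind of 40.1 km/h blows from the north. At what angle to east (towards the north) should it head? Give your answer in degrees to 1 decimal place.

The wind pushes perpendicular to the desired track; the heading must have a component into the wind equal to 40.1 km/h: 175.4 sin θ = 40.1.
sin θ = 0.2286, so θ = 13.216°.

13.2°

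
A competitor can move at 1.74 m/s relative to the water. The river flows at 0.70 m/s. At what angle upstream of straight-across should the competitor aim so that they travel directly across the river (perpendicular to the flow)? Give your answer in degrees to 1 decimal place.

To cancel the current, the upstream component of the competitor's velocity must equal the flow: 1.74 sin θ = 0.70.
sin θ = 0.70 / 1.74 = 0.4023.
θ = arcsin(0.4023) = 23.722°.

23.7°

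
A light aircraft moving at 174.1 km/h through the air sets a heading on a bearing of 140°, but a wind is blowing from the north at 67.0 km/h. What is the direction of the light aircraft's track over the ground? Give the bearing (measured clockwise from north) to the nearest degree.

151°

Taking east as x and north as y: velocity relative to the air = (111.909, -133.368) km/h; the air relative to ground = (0.000, -67.000) km/h.
Velocity relative to ground = (111.909, -133.368) + (0.000, -67.000) = (111.909, -200.368) km/h.
Bearing = atan2(111.91, -200.37) = 150.82° clockwise from north.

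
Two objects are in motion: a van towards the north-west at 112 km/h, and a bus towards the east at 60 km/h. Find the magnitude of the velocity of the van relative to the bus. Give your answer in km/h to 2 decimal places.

160.15 km/h

Taking east as x and north as y: van velocity = (-79.196, 79.196) km/h; bus velocity = (60.000, 0.000) km/h.
Velocity of van relative to bus = (-79.196, 79.196) − (60.000, 0.000) = (-139.196, 79.196) km/h.
Magnitude = |(-139.196, 79.196)| = 160.148 km/h.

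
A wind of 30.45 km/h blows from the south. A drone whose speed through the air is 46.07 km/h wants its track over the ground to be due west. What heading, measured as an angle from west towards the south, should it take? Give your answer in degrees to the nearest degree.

The wind pushes perpendicular to the desired track; the heading must have a component into the wind equal to 30.45 km/h: 46.07 sin θ = 30.45.
sin θ = 0.6610, so θ = 41.372°.

41°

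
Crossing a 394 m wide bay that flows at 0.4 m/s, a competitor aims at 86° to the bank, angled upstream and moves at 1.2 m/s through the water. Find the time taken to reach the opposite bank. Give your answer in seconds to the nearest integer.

329 s

The component of the competitor's velocity perpendicular to the bank is 1.2 × sin 86° = 1.197 m/s.
Only the cross-stream component determines the crossing time; the current contributes nothing perpendicular to the bank.
Time = 394 / 1.197 = 329.135 s.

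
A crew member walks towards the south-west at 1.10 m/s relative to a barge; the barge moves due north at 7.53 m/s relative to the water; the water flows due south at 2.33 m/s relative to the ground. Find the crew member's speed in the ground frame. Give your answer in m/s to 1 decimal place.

In east/north components (m/s): crew member relative to barge = (-0.778, -0.778); barge relative to water = (0.000, 7.530); water relative to ground = (0.000, -2.330).
Sum = (-0.778, 4.422) m/s.
Speed = |(-0.778, 4.422)| = 4.490 m/s.

4.5 m/s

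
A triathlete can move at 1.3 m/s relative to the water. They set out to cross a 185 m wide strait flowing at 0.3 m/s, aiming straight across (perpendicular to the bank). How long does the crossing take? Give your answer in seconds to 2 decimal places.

142.31 s

The component of the triathlete's velocity perpendicular to the bank is 1.3 m/s.
The flow acts along the bank and has no component across it.
Time = 185 / 1.300 = 142.308 s.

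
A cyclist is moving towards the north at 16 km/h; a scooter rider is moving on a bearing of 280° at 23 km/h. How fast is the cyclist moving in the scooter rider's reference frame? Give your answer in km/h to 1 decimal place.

Taking east as x and north as y: cyclist velocity = (0.000, 16.000) km/h; scooter rider velocity = (-22.651, 3.994) km/h.
Velocity of cyclist relative to scooter rider = (0.000, 16.000) − (-22.651, 3.994) = (22.651, 12.006) km/h.
Magnitude = |(22.651, 12.006)| = 25.636 km/h.

25.6 km/h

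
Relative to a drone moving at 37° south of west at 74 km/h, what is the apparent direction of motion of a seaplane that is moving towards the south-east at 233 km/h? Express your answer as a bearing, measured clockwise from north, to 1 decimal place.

118.2°

Taking east as x and north as y: seaplane velocity = (164.756, -164.756) km/h; drone velocity = (-59.099, -44.534) km/h.
Velocity of seaplane relative to drone = (164.756, -164.756) − (-59.099, -44.534) = (223.855, -120.222) km/h.
Bearing = atan2(223.85, -120.22) = 118.24° clockwise from north.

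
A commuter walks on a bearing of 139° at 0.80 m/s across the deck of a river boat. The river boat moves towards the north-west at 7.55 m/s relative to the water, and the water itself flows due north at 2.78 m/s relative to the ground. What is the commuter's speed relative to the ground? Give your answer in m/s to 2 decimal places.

8.92 m/s

In east/north components (m/s): commuter relative to river boat = (0.525, -0.604); river boat relative to water = (-5.339, 5.339); water relative to ground = (0.000, 2.780).
Sum = (-4.814, 7.515) m/s.
Speed = |(-4.814, 7.515)| = 8.924 m/s.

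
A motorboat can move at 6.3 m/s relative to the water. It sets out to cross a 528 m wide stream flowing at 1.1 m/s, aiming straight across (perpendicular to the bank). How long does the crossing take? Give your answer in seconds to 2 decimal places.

83.81 s

The component of the motorboat's velocity perpendicular to the bank is 6.3 m/s.
Only the cross-stream component determines the crossing time; the current contributes nothing perpendicular to the bank.
Time = 528 / 6.300 = 83.810 s.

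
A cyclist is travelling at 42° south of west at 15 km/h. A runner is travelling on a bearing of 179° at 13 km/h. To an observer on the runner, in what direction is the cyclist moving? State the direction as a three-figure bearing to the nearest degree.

Taking east as x and north as y: cyclist velocity = (-11.147, -10.037) km/h; runner velocity = (0.227, -12.998) km/h.
Velocity of cyclist relative to runner = (-11.147, -10.037) − (0.227, -12.998) = (-11.374, 2.961) km/h.
Bearing = atan2(-11.37, 2.96) = 284.59° clockwise from north.

285°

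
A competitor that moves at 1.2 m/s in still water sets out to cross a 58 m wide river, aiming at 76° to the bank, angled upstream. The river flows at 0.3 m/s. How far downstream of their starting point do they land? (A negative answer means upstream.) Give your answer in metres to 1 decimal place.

0.5 m

Perpendicular speed = 1.164 m/s; crossing time = 58 / 1.164 = 49.813 s.
Net downstream speed = 0.010 m/s.
Drift = 0.010 × 49.813 = 0.483 m (downstream).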